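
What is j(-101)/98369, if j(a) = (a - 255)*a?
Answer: 35956/98369 ≈ 0.36552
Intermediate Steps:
j(a) = a*(-255 + a) (j(a) = (-255 + a)*a = a*(-255 + a))
j(-101)/98369 = -101*(-255 - 101)/98369 = -101*(-356)*(1/98369) = 35956*(1/98369) = 35956/98369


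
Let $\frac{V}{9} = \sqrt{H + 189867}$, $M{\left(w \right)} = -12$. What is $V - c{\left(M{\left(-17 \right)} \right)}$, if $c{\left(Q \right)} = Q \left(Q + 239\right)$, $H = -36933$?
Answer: $2724 + 9 \sqrt{152934} \approx 6243.6$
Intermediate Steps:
$c{\left(Q \right)} = Q \left(239 + Q\right)$
$V = 9 \sqrt{152934}$ ($V = 9 \sqrt{-36933 + 189867} = 9 \sqrt{152934} \approx 3519.6$)
$V - c{\left(M{\left(-17 \right)} \right)} = 9 \sqrt{152934} - - 12 \left(239 - 12\right) = 9 \sqrt{152934} - \left(-12\right) 227 = 9 \sqrt{152934} - -2724 = 9 \sqrt{152934} + 2724 = 2724 + 9 \sqrt{152934}$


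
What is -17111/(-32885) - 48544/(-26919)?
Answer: 2056980449/885231315 ≈ 2.3237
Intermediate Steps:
-17111/(-32885) - 48544/(-26919) = -17111*(-1/32885) - 48544*(-1/26919) = 17111/32885 + 48544/26919 = 2056980449/885231315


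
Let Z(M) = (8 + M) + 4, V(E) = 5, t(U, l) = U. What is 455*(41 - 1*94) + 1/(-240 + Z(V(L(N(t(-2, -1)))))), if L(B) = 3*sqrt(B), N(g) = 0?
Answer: -5377646/223 ≈ -24115.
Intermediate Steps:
Z(M) = 12 + M
455*(41 - 1*94) + 1/(-240 + Z(V(L(N(t(-2, -1)))))) = 455*(41 - 1*94) + 1/(-240 + (12 + 5)) = 455*(41 - 94) + 1/(-240 + 17) = 455*(-53) + 1/(-223) = -24115 - 1/223 = -5377646/223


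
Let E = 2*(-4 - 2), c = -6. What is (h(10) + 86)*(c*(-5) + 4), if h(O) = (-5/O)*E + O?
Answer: 3468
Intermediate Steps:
E = -12 (E = 2*(-6) = -12)
h(O) = O + 60/O (h(O) = -5/O*(-12) + O = 60/O + O = O + 60/O)
(h(10) + 86)*(c*(-5) + 4) = ((10 + 60/10) + 86)*(-6*(-5) + 4) = ((10 + 60*(⅒)) + 86)*(30 + 4) = ((10 + 6) + 86)*34 = (16 + 86)*34 = 102*34 = 3468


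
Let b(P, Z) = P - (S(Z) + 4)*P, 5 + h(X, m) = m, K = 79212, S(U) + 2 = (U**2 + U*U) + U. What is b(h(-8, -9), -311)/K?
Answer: 96566/2829 ≈ 34.134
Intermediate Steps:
S(U) = -2 + U + 2*U**2 (S(U) = -2 + ((U**2 + U*U) + U) = -2 + ((U**2 + U**2) + U) = -2 + (2*U**2 + U) = -2 + (U + 2*U**2) = -2 + U + 2*U**2)
h(X, m) = -5 + m
b(P, Z) = P - P*(2 + Z + 2*Z**2) (b(P, Z) = P - ((-2 + Z + 2*Z**2) + 4)*P = P - (2 + Z + 2*Z**2)*P = P - P*(2 + Z + 2*Z**2))
b(h(-8, -9), -311)/K = -(-5 - 9)*(1 - 311 + 2*(-311)**2)/79212 = -1*(-14)*(1 - 311 + 2*96721)*(1/79212) = -1*(-14)*(1 - 311 + 193442)*(1/79212) = -1*(-14)*193132*(1/79212) = 2703848*(1/79212) = 96566/2829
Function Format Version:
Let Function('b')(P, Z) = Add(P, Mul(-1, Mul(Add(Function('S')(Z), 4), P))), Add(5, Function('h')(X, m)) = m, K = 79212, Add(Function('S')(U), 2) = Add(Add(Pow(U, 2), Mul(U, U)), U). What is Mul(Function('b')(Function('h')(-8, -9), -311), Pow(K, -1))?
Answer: Rational(96566, 2829) ≈ 34.134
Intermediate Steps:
Function('S')(U) = Add(-2, U, Mul(2, Pow(U, 2))) (Function('S')(U) = Add(-2, Add(Add(Pow(U, 2), Mul(U, U)), U)) = Add(-2, Add(Add(Pow(U, 2), Pow(U, 2)), U)) = Add(-2, Add(Mul(2, Pow(U, 2)), U)) = Add(-2, Add(U, Mul(2, Pow(U, 2)))) = Add(-2, U, Mul(2, Pow(U, 2))))
Function('h')(X, m) = Add(-5, m)
Function('b')(P, Z) = Add(P, Mul(-1, P, Add(2, Z, Mul(2, Pow(Z, 2))))) (Function('b')(P, Z) = Add(P, Mul(-1, Mul(Add(Add(-2, Z, Mul(2, Pow(Z, 2))), 4), P))) = Add(P, Mul(-1, Mul(Add(2, Z, Mul(2, Pow(Z, 2))), P))) = Add(P, Mul(-1, Mul(P, Add(2, Z, Mul(2, Pow(Z, 2)))))) = Add(P, Mul(-1, P, Add(2, Z, Mul(2, Pow(Z, 2))))))
Mul(Function('b')(Function('h')(-8, -9), -311), Pow(K, -1)) = Mul(Mul(-1, Add(-5, -9), Add(1, -311, Mul(2, Pow(-311, 2)))), Pow(79212, -1)) = Mul(Mul(-1, -14, Add(1, -311, Mul(2, 96721))), Rational(1, 79212)) = Mul(Mul(-1, -14, Add(1, -311, 193442)), Rational(1, 79212)) = Mul(Mul(-1, -14, 193132), Rational(1, 79212)) = Mul(2703848, Rational(1, 79212)) = Rational(96566, 2829)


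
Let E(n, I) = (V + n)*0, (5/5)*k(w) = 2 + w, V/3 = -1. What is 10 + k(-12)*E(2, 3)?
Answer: 10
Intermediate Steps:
V = -3 (V = 3*(-1) = -3)
k(w) = 2 + w
E(n, I) = 0 (E(n, I) = (-3 + n)*0 = 0)
10 + k(-12)*E(2, 3) = 10 + (2 - 12)*0 = 10 - 10*0 = 10 + 0 = 10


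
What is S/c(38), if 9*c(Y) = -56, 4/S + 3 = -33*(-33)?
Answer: -3/5068 ≈ -0.00059195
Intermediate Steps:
S = 2/543 (S = 4/(-3 - 33*(-33)) = 4/(-3 + 1089) = 4/1086 = 4*(1/1086) = 2/543 ≈ 0.0036832)
c(Y) = -56/9 (c(Y) = (1/9)*(-56) = -56/9)
S/c(38) = 2/(543*(-56/9)) = (2/543)*(-9/56) = -3/5068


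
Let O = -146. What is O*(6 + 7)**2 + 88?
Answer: -24586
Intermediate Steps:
O*(6 + 7)**2 + 88 = -146*(6 + 7)**2 + 88 = -146*13**2 + 88 = -146*169 + 88 = -24674 + 88 = -24586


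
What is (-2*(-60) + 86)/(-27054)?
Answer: -103/13527 ≈ -0.0076144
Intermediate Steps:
(-2*(-60) + 86)/(-27054) = (120 + 86)*(-1/27054) = 206*(-1/27054) = -103/13527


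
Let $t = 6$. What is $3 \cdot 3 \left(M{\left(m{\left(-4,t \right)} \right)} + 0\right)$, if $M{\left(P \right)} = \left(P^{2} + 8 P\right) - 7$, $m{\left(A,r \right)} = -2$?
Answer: $-171$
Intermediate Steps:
$M{\left(P \right)} = -7 + P^{2} + 8 P$
$3 \cdot 3 \left(M{\left(m{\left(-4,t \right)} \right)} + 0\right) = 3 \cdot 3 \left(\left(-7 + \left(-2\right)^{2} + 8 \left(-2\right)\right) + 0\right) = 9 \left(\left(-7 + 4 - 16\right) + 0\right) = 9 \left(-19 + 0\right) = 9 \left(-19\right) = -171$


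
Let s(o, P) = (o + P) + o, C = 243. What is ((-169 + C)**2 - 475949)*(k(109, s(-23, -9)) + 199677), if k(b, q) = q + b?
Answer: -93968042763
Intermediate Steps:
s(o, P) = P + 2*o (s(o, P) = (P + o) + o = P + 2*o)
k(b, q) = b + q
((-169 + C)**2 - 475949)*(k(109, s(-23, -9)) + 199677) = ((-169 + 243)**2 - 475949)*((109 + (-9 + 2*(-23))) + 199677) = (74**2 - 475949)*((109 + (-9 - 46)) + 199677) = (5476 - 475949)*((109 - 55) + 199677) = -470473*(54 + 199677) = -470473*199731 = -93968042763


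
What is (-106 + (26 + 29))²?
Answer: 2601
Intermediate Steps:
(-106 + (26 + 29))² = (-106 + 55)² = (-51)² = 2601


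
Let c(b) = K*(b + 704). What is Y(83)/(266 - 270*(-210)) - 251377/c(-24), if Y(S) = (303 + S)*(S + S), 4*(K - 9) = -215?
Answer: 8134887431/866737690 ≈ 9.3856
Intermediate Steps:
K = -179/4 (K = 9 + (1/4)*(-215) = 9 - 215/4 = -179/4 ≈ -44.750)
Y(S) = 2*S*(303 + S) (Y(S) = (303 + S)*(2*S) = 2*S*(303 + S))
c(b) = -31504 - 179*b/4 (c(b) = -179*(b + 704)/4 = -179*(704 + b)/4 = -31504 - 179*b/4)
Y(83)/(266 - 270*(-210)) - 251377/c(-24) = (2*83*(303 + 83))/(266 - 270*(-210)) - 251377/(-31504 - 179/4*(-24)) = (2*83*386)/(266 + 56700) - 251377/(-31504 + 1074) = 64076/56966 - 251377/(-30430) = 64076*(1/56966) - 251377*(-1/30430) = 32038/28483 + 251377/30430 = 8134887431/866737690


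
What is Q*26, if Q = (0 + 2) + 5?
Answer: 182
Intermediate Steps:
Q = 7 (Q = 2 + 5 = 7)
Q*26 = 7*26 = 182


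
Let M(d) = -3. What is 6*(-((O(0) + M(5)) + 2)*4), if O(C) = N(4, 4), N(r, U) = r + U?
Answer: -168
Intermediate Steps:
N(r, U) = U + r
O(C) = 8 (O(C) = 4 + 4 = 8)
6*(-((O(0) + M(5)) + 2)*4) = 6*(-((8 - 3) + 2)*4) = 6*(-(5 + 2)*4) = 6*(-1*7*4) = 6*(-7*4) = 6*(-28) = -168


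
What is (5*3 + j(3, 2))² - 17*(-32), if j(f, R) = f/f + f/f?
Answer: 833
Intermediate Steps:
j(f, R) = 2 (j(f, R) = 1 + 1 = 2)
(5*3 + j(3, 2))² - 17*(-32) = (5*3 + 2)² - 17*(-32) = (15 + 2)² + 544 = 17² + 544 = 289 + 544 = 833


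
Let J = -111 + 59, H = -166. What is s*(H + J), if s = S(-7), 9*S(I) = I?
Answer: 1526/9 ≈ 169.56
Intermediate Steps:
S(I) = I/9
s = -7/9 (s = (1/9)*(-7) = -7/9 ≈ -0.77778)
J = -52
s*(H + J) = -7*(-166 - 52)/9 = -7/9*(-218) = 1526/9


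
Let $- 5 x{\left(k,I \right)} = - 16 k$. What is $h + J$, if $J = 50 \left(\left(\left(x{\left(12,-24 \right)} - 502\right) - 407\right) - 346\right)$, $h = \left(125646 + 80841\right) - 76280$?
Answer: $69377$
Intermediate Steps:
$x{\left(k,I \right)} = \frac{16 k}{5}$ ($x{\left(k,I \right)} = - \frac{\left(-16\right) k}{5} = \frac{16 k}{5}$)
$h = 130207$ ($h = 206487 - 76280 = 130207$)
$J = -60830$ ($J = 50 \left(\left(\left(\frac{16}{5} \cdot 12 - 502\right) - 407\right) - 346\right) = 50 \left(\left(\left(\frac{192}{5} - 502\right) - 407\right) - 346\right) = 50 \left(\left(- \frac{2318}{5} - 407\right) - 346\right) = 50 \left(- \frac{4353}{5} - 346\right) = 50 \left(- \frac{6083}{5}\right) = -60830$)
$h + J = 130207 - 60830 = 69377$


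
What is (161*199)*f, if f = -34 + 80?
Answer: 1473794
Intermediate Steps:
f = 46
(161*199)*f = (161*199)*46 = 32039*46 = 1473794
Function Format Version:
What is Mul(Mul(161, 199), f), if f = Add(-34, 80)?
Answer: 1473794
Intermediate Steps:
f = 46
Mul(Mul(161, 199), f) = Mul(Mul(161, 199), 46) = Mul(32039, 46) = 1473794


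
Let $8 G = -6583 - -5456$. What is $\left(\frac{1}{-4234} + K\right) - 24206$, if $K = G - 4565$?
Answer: $- \frac{489651519}{16936} \approx -28912.0$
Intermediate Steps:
$G = - \frac{1127}{8}$ ($G = \frac{-6583 - -5456}{8} = \frac{-6583 + 5456}{8} = \frac{1}{8} \left(-1127\right) = - \frac{1127}{8} \approx -140.88$)
$K = - \frac{37647}{8}$ ($K = - \frac{1127}{8} - 4565 = - \frac{37647}{8} \approx -4705.9$)
$\left(\frac{1}{-4234} + K\right) - 24206 = \left(\frac{1}{-4234} - \frac{37647}{8}\right) - 24206 = \left(- \frac{1}{4234} - \frac{37647}{8}\right) - 24206 = - \frac{79698703}{16936} - 24206 = - \frac{489651519}{16936}$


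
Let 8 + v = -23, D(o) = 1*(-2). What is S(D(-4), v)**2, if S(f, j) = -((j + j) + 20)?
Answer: 1764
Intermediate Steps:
D(o) = -2
v = -31 (v = -8 - 23 = -31)
S(f, j) = -20 - 2*j (S(f, j) = -(2*j + 20) = -(20 + 2*j) = -20 - 2*j)
S(D(-4), v)**2 = (-20 - 2*(-31))**2 = (-20 + 62)**2 = 42**2 = 1764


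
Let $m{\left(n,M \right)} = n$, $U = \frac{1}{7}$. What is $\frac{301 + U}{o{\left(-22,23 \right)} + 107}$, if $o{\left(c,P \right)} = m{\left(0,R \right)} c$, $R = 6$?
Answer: $\frac{2108}{749} \approx 2.8144$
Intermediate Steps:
$U = \frac{1}{7} \approx 0.14286$
$o{\left(c,P \right)} = 0$ ($o{\left(c,P \right)} = 0 c = 0$)
$\frac{301 + U}{o{\left(-22,23 \right)} + 107} = \frac{301 + \frac{1}{7}}{0 + 107} = \frac{2108}{7 \cdot 107} = \frac{2108}{7} \cdot \frac{1}{107} = \frac{2108}{749}$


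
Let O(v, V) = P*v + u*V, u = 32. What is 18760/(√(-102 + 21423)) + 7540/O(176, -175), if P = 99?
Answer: 1885/2956 + 18760*√2369/7107 ≈ 129.12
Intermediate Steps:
O(v, V) = 32*V + 99*v (O(v, V) = 99*v + 32*V = 32*V + 99*v)
18760/(√(-102 + 21423)) + 7540/O(176, -175) = 18760/(√(-102 + 21423)) + 7540/(32*(-175) + 99*176) = 18760/(√21321) + 7540/(-5600 + 17424) = 18760/((3*√2369)) + 7540/11824 = 18760*(√2369/7107) + 7540*(1/11824) = 18760*√2369/7107 + 1885/2956 = 1885/2956 + 18760*√2369/7107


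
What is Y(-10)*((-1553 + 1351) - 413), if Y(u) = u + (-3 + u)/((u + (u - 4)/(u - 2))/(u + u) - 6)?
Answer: 3142650/667 ≈ 4711.6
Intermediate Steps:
Y(u) = u + (-3 + u)/(-6 + (u + (-4 + u)/(-2 + u))/(2*u)) (Y(u) = u + (-3 + u)/((u + (-4 + u)/(-2 + u))/((2*u)) - 6) = u + (-3 + u)/((u + (-4 + u)/(-2 + u))*(1/(2*u)) - 6) = u + (-3 + u)/((u + (-4 + u)/(-2 + u))/(2*u) - 6) = u + (-3 + u)/(-6 + (u + (-4 + u)/(-2 + u))/(2*u)))
Y(-10)*((-1553 + 1351) - 413) = (-10*(-8 - 13*(-10) + 9*(-10)²)/(4 - 23*(-10) + 11*(-10)²))*((-1553 + 1351) - 413) = (-10*(-8 + 130 + 9*100)/(4 + 230 + 11*100))*(-202 - 413) = -10*(-8 + 130 + 900)/(4 + 230 + 1100)*(-615) = -10*1022/1334*(-615) = -10*1/1334*1022*(-615) = -5110/667*(-615) = 3142650/667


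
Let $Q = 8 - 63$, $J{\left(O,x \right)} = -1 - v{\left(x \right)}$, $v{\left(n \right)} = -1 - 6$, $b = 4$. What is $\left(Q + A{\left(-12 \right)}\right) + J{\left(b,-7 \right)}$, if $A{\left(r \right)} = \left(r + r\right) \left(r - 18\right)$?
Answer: $671$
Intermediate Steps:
$v{\left(n \right)} = -7$ ($v{\left(n \right)} = -1 - 6 = -7$)
$J{\left(O,x \right)} = 6$ ($J{\left(O,x \right)} = -1 - -7 = -1 + 7 = 6$)
$Q = -55$ ($Q = 8 - 63 = -55$)
$A{\left(r \right)} = 2 r \left(-18 + r\right)$
$\left(Q + A{\left(-12 \right)}\right) + J{\left(b,-7 \right)} = \left(-55 + 2 \left(-12\right) \left(-18 - 12\right)\right) + 6 = \left(-55 + 2 \left(-12\right) \left(-30\right)\right) + 6 = \left(-55 + 720\right) + 6 = 665 + 6 = 671$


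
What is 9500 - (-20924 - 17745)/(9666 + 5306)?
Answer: 142272669/14972 ≈ 9502.6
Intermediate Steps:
9500 - (-20924 - 17745)/(9666 + 5306) = 9500 - (-38669)/14972 = 9500 - 1*(-38669/14972) = 9500 + 38669/14972 = 142272669/14972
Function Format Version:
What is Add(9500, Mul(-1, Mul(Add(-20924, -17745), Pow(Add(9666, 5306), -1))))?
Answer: Rational(142272669, 14972) ≈ 9502.6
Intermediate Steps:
Add(9500, Mul(-1, Mul(Add(-20924, -17745), Pow(Add(9666, 5306), -1)))) = Add(9500, Mul(-1, Mul(-38669, Pow(14972, -1)))) = Add(9500, Mul(-1, Mul(-38669, Rational(1, 14972)))) = Add(9500, Mul(-1, Rational(-38669, 14972))) = Add(9500, Rational(38669, 14972)) = Rational(142272669, 14972)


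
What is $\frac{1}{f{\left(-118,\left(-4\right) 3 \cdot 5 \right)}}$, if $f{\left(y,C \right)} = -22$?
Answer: $- \frac{1}{22} \approx -0.045455$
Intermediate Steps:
$\frac{1}{f{\left(-118,\left(-4\right) 3 \cdot 5 \right)}} = \frac{1}{-22} = - \frac{1}{22}$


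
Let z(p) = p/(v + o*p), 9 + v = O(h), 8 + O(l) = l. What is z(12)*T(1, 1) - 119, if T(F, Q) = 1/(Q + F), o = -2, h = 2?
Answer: -1549/13 ≈ -119.15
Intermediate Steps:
O(l) = -8 + l
v = -15 (v = -9 + (-8 + 2) = -9 - 6 = -15)
z(p) = p/(-15 - 2*p)
T(F, Q) = 1/(F + Q)
z(12)*T(1, 1) - 119 = (-1*12/(15 + 2*12))/(1 + 1) - 119 = -1*12/(15 + 24)/2 - 119 = -1*12/39*(1/2) - 119 = -1*12*1/39*(1/2) - 119 = -4/13*1/2 - 119 = -2/13 - 119 = -1549/13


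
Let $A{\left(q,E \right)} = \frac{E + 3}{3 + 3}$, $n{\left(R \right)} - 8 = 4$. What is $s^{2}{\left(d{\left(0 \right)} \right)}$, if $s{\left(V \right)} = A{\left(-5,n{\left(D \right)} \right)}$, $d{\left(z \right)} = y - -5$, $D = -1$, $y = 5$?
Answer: $\frac{25}{4} \approx 6.25$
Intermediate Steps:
$n{\left(R \right)} = 12$ ($n{\left(R \right)} = 8 + 4 = 12$)
$A{\left(q,E \right)} = \frac{1}{2} + \frac{E}{6}$ ($A{\left(q,E \right)} = \frac{3 + E}{6} = \left(3 + E\right) \frac{1}{6} = \frac{1}{2} + \frac{E}{6}$)
$d{\left(z \right)} = 10$ ($d{\left(z \right)} = 5 - -5 = 5 + 5 = 10$)
$s{\left(V \right)} = \frac{5}{2}$ ($s{\left(V \right)} = \frac{1}{2} + \frac{1}{6} \cdot 12 = \frac{1}{2} + 2 = \frac{5}{2}$)
$s^{2}{\left(d{\left(0 \right)} \right)} = \left(\frac{5}{2}\right)^{2} = \frac{25}{4}$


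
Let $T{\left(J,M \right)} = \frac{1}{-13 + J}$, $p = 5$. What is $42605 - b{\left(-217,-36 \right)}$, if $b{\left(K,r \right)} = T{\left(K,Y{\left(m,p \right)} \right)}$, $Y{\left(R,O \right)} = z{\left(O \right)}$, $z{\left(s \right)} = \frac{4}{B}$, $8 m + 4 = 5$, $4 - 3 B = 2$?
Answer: $\frac{9799151}{230} \approx 42605.0$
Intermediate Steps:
$B = \frac{2}{3}$ ($B = \frac{4}{3} - \frac{2}{3} = \frac{2}{3} \approx 0.66667$)
$m = \frac{1}{8}$ ($m = - \frac{1}{2} + \frac{1}{8} \cdot 5 = - \frac{1}{2} + \frac{5}{8} = \frac{1}{8} \approx 0.125$)
$z{\left(s \right)} = 6$ ($z{\left(s \right)} = \frac{4}{\frac{2}{3}} = 4 \cdot \frac{3}{2} = 6$)
$Y{\left(R,O \right)} = 6$
$b{\left(K,r \right)} = \frac{1}{-13 + K}$
$42605 - b{\left(-217,-36 \right)} = 42605 - \frac{1}{-13 - 217} = 42605 - \frac{1}{-230} = 42605 - - \frac{1}{230} = 42605 + \frac{1}{230} = \frac{9799151}{230}$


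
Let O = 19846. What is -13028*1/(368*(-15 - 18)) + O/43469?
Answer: 201830989/131971884 ≈ 1.5293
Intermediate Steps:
-13028*1/(368*(-15 - 18)) + O/43469 = -13028*1/(368*(-15 - 18)) + 19846/43469 = -13028/(368*(-33)) + 19846*(1/43469) = -13028/(-12144) + 19846/43469 = -13028*(-1/12144) + 19846/43469 = 3257/3036 + 19846/43469 = 201830989/131971884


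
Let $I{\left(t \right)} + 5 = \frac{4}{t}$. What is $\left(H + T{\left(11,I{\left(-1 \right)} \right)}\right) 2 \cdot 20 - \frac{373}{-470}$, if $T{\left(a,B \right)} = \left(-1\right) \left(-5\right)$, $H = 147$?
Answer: $\frac{2857973}{470} \approx 6080.8$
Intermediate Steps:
$I{\left(t \right)} = -5 + \frac{4}{t}$
$T{\left(a,B \right)} = 5$
$\left(H + T{\left(11,I{\left(-1 \right)} \right)}\right) 2 \cdot 20 - \frac{373}{-470} = \left(147 + 5\right) 2 \cdot 20 - \frac{373}{-470} = 152 \cdot 40 - - \frac{373}{470} = 6080 + \frac{373}{470} = \frac{2857973}{470}$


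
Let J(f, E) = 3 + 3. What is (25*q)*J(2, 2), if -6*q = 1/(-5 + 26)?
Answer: -25/21 ≈ -1.1905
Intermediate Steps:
J(f, E) = 6
q = -1/126 (q = -1/(6*(-5 + 26)) = -⅙/21 = -⅙*1/21 = -1/126 ≈ -0.0079365)
(25*q)*J(2, 2) = (25*(-1/126))*6 = -25/126*6 = -25/21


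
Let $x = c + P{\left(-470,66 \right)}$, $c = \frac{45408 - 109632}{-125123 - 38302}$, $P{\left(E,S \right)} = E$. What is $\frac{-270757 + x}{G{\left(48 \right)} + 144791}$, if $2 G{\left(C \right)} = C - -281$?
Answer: $- \frac{9850046278}{5264300575} \approx -1.8711$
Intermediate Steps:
$c = \frac{21408}{54475}$ ($c = - \frac{64224}{-163425} = \left(-64224\right) \left(- \frac{1}{163425}\right) = \frac{21408}{54475} \approx 0.39299$)
$x = - \frac{25581842}{54475}$ ($x = \frac{21408}{54475} - 470 = - \frac{25581842}{54475} \approx -469.61$)
$G{\left(C \right)} = \frac{281}{2} + \frac{C}{2}$ ($G{\left(C \right)} = \frac{C - -281}{2} = \frac{C + 281}{2} = \frac{281 + C}{2} = \frac{281}{2} + \frac{C}{2}$)
$\frac{-270757 + x}{G{\left(48 \right)} + 144791} = \frac{-270757 - \frac{25581842}{54475}}{\left(\frac{281}{2} + \frac{1}{2} \cdot 48\right) + 144791} = - \frac{14775069417}{54475 \left(\left(\frac{281}{2} + 24\right) + 144791\right)} = - \frac{14775069417}{54475 \left(\frac{329}{2} + 144791\right)} = - \frac{14775069417}{54475 \cdot \frac{289911}{2}} = \left(- \frac{14775069417}{54475}\right) \frac{2}{289911} = - \frac{9850046278}{5264300575}$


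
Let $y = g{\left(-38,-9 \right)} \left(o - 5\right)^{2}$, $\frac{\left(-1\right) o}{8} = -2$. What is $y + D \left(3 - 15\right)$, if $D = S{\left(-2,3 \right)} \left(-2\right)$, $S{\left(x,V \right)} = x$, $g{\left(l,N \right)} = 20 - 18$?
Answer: $194$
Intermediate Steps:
$o = 16$ ($o = \left(-8\right) \left(-2\right) = 16$)
$g{\left(l,N \right)} = 2$
$D = 4$ ($D = \left(-2\right) \left(-2\right) = 4$)
$y = 242$ ($y = 2 \left(16 - 5\right)^{2} = 2 \cdot 11^{2} = 2 \cdot 121 = 242$)
$y + D \left(3 - 15\right) = 242 + 4 \left(3 - 15\right) = 242 + 4 \left(-12\right) = 242 - 48 = 194$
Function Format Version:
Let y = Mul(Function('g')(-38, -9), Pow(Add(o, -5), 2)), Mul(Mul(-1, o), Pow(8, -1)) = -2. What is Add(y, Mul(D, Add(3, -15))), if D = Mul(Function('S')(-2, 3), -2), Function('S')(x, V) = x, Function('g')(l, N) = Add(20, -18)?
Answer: 194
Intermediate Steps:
o = 16 (o = Mul(-8, -2) = 16)
Function('g')(l, N) = 2
D = 4 (D = Mul(-2, -2) = 4)
y = 242 (y = Mul(2, Pow(Add(16, -5), 2)) = Mul(2, Pow(11, 2)) = Mul(2, 121) = 242)
Add(y, Mul(D, Add(3, -15))) = Add(242, Mul(4, Add(3, -15))) = Add(242, Mul(4, -12)) = Add(242, -48) = 194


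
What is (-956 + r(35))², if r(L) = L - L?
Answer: 913936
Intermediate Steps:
r(L) = 0
(-956 + r(35))² = (-956 + 0)² = (-956)² = 913936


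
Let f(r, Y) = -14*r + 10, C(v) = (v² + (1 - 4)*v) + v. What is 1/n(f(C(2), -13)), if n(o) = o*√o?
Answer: √10/100 ≈ 0.031623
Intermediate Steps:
C(v) = v² - 2*v (C(v) = (v² - 3*v) + v = v² - 2*v)
f(r, Y) = 10 - 14*r
n(o) = o^(3/2)
1/n(f(C(2), -13)) = 1/((10 - 28*(-2 + 2))^(3/2)) = 1/((10 - 28*0)^(3/2)) = 1/((10 - 14*0)^(3/2)) = 1/((10 + 0)^(3/2)) = 1/(10^(3/2)) = 1/(10*√10) = √10/100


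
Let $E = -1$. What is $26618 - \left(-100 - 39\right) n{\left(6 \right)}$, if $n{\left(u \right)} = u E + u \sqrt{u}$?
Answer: $25784 + 834 \sqrt{6} \approx 27827.0$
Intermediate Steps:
$n{\left(u \right)} = u^{\frac{3}{2}} - u$ ($n{\left(u \right)} = u \left(-1\right) + u \sqrt{u} = - u + u^{\frac{3}{2}} = u^{\frac{3}{2}} - u$)
$26618 - \left(-100 - 39\right) n{\left(6 \right)} = 26618 - \left(-100 - 39\right) \left(6^{\frac{3}{2}} - 6\right) = 26618 - - 139 \left(6 \sqrt{6} - 6\right) = 26618 - - 139 \left(-6 + 6 \sqrt{6}\right) = 26618 - \left(834 - 834 \sqrt{6}\right) = 25784 + 834 \sqrt{6}$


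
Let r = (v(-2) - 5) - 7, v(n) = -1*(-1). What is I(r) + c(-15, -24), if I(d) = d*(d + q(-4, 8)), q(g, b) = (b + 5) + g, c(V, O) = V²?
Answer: 247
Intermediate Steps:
q(g, b) = 5 + b + g (q(g, b) = (5 + b) + g = 5 + b + g)
v(n) = 1
r = -11 (r = (1 - 5) - 7 = -4 - 7 = -11)
I(d) = d*(9 + d) (I(d) = d*(d + (5 + 8 - 4)) = d*(d + 9) = d*(9 + d))
I(r) + c(-15, -24) = -11*(9 - 11) + (-15)² = -11*(-2) + 225 = 22 + 225 = 247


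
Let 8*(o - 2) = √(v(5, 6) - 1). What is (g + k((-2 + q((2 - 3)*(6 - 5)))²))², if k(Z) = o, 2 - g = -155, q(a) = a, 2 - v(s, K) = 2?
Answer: (1272 + I)²/64 ≈ 25281.0 + 39.75*I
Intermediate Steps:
v(s, K) = 0 (v(s, K) = 2 - 1*2 = 2 - 2 = 0)
g = 157 (g = 2 - 1*(-155) = 2 + 155 = 157)
o = 2 + I/8 (o = 2 + √(0 - 1)/8 = 2 + √(-1)/8 = 2 + I/8 ≈ 2.0 + 0.125*I)
k(Z) = 2 + I/8
(g + k((-2 + q((2 - 3)*(6 - 5)))²))² = (157 + (2 + I/8))² = (159 + I/8)²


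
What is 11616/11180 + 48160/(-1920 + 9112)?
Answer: 19436596/2512705 ≈ 7.7353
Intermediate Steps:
11616/11180 + 48160/(-1920 + 9112) = 11616*(1/11180) + 48160/7192 = 2904/2795 + 48160*(1/7192) = 2904/2795 + 6020/899 = 19436596/2512705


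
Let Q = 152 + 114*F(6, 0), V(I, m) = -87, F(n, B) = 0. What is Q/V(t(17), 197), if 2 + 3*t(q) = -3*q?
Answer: -152/87 ≈ -1.7471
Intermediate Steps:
t(q) = -⅔ - q (t(q) = -⅔ + (-3*q)/3 = -⅔ - q)
Q = 152 (Q = 152 + 114*0 = 152 + 0 = 152)
Q/V(t(17), 197) = 152/(-87) = 152*(-1/87) = -152/87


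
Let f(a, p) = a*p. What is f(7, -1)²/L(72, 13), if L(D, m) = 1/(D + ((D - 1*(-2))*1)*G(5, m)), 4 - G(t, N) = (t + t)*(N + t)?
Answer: -634648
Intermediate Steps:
G(t, N) = 4 - 2*t*(N + t) (G(t, N) = 4 - (t + t)*(N + t) = 4 - 2*t*(N + t))
L(D, m) = 1/(D + (-46 - 10*m)*(2 + D)) (L(D, m) = 1/(D + ((D - 1*(-2))*1)*(4 - 2*5² - 2*m*5)) = 1/(D + ((D + 2)*1)*(4 - 2*25 - 10*m)) = 1/(D + ((2 + D)*1)*(4 - 50 - 10*m)) = 1/(D + (2 + D)*(-46 - 10*m)) = 1/(D + (-46 - 10*m)*(2 + D)))
f(7, -1)²/L(72, 13) = (7*(-1))²/((-1/(92 + 20*13 + 45*72 + 10*72*13))) = (-7)²/((-1/(92 + 260 + 3240 + 9360))) = 49/((-1/12952)) = 49/((-1*1/12952)) = 49/(-1/12952) = 49*(-12952) = -634648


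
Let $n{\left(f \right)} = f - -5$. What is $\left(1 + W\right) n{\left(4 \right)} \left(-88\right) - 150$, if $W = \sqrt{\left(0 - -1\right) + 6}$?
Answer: $-942 - 792 \sqrt{7} \approx -3037.4$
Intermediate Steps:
$n{\left(f \right)} = 5 + f$ ($n{\left(f \right)} = f + 5 = 5 + f$)
$W = \sqrt{7}$ ($W = \sqrt{\left(0 + 1\right) + 6} = \sqrt{1 + 6} = \sqrt{7} \approx 2.6458$)
$\left(1 + W\right) n{\left(4 \right)} \left(-88\right) - 150 = \left(1 + \sqrt{7}\right) \left(5 + 4\right) \left(-88\right) - 150 = \left(1 + \sqrt{7}\right) 9 \left(-88\right) - 150 = \left(9 + 9 \sqrt{7}\right) \left(-88\right) - 150 = \left(-792 - 792 \sqrt{7}\right) - 150 = -942 - 792 \sqrt{7}$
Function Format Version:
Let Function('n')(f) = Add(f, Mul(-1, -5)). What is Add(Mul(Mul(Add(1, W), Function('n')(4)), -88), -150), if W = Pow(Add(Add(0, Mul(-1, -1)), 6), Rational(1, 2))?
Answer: Add(-942, Mul(-792, Pow(7, Rational(1, 2)))) ≈ -3037.4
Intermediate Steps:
Function('n')(f) = Add(5, f) (Function('n')(f) = Add(f, 5) = Add(5, f))
W = Pow(7, Rational(1, 2)) (W = Pow(Add(Add(0, 1), 6), Rational(1, 2)) = Pow(Add(1, 6), Rational(1, 2)) = Pow(7, Rational(1, 2)) ≈ 2.6458)
Add(Mul(Mul(Add(1, W), Function('n')(4)), -88), -150) = Add(Mul(Mul(Add(1, Pow(7, Rational(1, 2))), Add(5, 4)), -88), -150) = Add(Mul(Mul(Add(1, Pow(7, Rational(1, 2))), 9), -88), -150) = Add(Mul(Add(9, Mul(9, Pow(7, Rational(1, 2)))), -88), -150) = Add(Add(-792, Mul(-792, Pow(7, Rational(1, 2)))), -150) = Add(-942, Mul(-792, Pow(7, Rational(1, 2))))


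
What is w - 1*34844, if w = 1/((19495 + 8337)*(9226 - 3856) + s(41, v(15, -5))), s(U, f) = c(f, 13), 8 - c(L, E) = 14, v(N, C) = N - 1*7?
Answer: -5207708767895/149457834 ≈ -34844.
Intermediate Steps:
v(N, C) = -7 + N (v(N, C) = N - 7 = -7 + N)
c(L, E) = -6 (c(L, E) = 8 - 1*14 = 8 - 14 = -6)
s(U, f) = -6
w = 1/149457834 (w = 1/((19495 + 8337)*(9226 - 3856) - 6) = 1/(27832*5370 - 6) = 1/(149457840 - 6) = 1/149457834 ≈ 6.6908e-9)
w - 1*34844 = 1/149457834 - 1*34844 = 1/149457834 - 34844 = -5207708767895/149457834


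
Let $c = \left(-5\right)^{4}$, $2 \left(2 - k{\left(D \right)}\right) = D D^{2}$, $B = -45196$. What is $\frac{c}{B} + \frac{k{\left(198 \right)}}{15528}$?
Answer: $- \frac{5482004657}{21931359} \approx -249.96$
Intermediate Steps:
$k{\left(D \right)} = 2 - \frac{D^{3}}{2}$ ($k{\left(D \right)} = 2 - \frac{D D^{2}}{2} = 2 - \frac{D^{3}}{2}$)
$c = 625$
$\frac{c}{B} + \frac{k{\left(198 \right)}}{15528} = \frac{625}{-45196} + \frac{2 - \frac{198^{3}}{2}}{15528} = 625 \left(- \frac{1}{45196}\right) + \left(2 - 3881196\right) \frac{1}{15528} = - \frac{625}{45196} + \left(2 - 3881196\right) \frac{1}{15528} = - \frac{625}{45196} - \frac{1940597}{7764} = - \frac{5482004657}{21931359}$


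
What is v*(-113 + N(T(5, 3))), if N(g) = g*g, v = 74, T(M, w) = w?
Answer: -7696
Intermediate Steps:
N(g) = g²
v*(-113 + N(T(5, 3))) = 74*(-113 + 3²) = 74*(-113 + 9) = 74*(-104) = -7696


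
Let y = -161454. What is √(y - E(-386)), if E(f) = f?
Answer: 2*I*√40267 ≈ 401.33*I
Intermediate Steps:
√(y - E(-386)) = √(-161454 - 1*(-386)) = √(-161454 + 386) = √(-161068) = 2*I*√40267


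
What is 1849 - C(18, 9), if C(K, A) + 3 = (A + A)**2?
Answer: 1528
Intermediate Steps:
C(K, A) = -3 + 4*A**2 (C(K, A) = -3 + (A + A)**2 = -3 + (2*A)**2 = -3 + 4*A**2)
1849 - C(18, 9) = 1849 - (-3 + 4*9**2) = 1849 - (-3 + 4*81) = 1849 - (-3 + 324) = 1849 - 1*321 = 1849 - 321 = 1528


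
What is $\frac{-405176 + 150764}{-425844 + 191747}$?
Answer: $\frac{254412}{234097} \approx 1.0868$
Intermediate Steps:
$\frac{-405176 + 150764}{-425844 + 191747} = - \frac{254412}{-234097} = \left(-254412\right) \left(- \frac{1}{234097}\right) = \frac{254412}{234097}$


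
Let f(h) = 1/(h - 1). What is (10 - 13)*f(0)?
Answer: 3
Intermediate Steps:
f(h) = 1/(-1 + h)
(10 - 13)*f(0) = (10 - 13)/(-1 + 0) = -3/(-1) = -3*(-1) = 3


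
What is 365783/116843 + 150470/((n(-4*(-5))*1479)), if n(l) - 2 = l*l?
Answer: 117530287562/34734970197 ≈ 3.3836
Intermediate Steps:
n(l) = 2 + l**2 (n(l) = 2 + l*l = 2 + l**2)
365783/116843 + 150470/((n(-4*(-5))*1479)) = 365783/116843 + 150470/(((2 + (-4*(-5))**2)*1479)) = 365783*(1/116843) + 150470/(((2 + 20**2)*1479)) = 365783/116843 + 150470/(((2 + 400)*1479)) = 365783/116843 + 150470/((402*1479)) = 365783/116843 + 150470/594558 = 365783/116843 + 150470*(1/594558) = 365783/116843 + 75235/297279 = 117530287562/34734970197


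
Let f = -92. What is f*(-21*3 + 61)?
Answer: 184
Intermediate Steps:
f*(-21*3 + 61) = -92*(-21*3 + 61) = -92*(-63 + 61) = -92*(-2) = 184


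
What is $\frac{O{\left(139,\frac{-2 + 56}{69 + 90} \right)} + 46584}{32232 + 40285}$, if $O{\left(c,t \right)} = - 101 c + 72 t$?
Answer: $\frac{1726181}{3843401} \approx 0.44913$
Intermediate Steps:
$\frac{O{\left(139,\frac{-2 + 56}{69 + 90} \right)} + 46584}{32232 + 40285} = \frac{\left(\left(-101\right) 139 + 72 \frac{-2 + 56}{69 + 90}\right) + 46584}{32232 + 40285} = \frac{\left(-14039 + 72 \cdot \frac{54}{159}\right) + 46584}{72517} = \left(\left(-14039 + 72 \cdot 54 \cdot \frac{1}{159}\right) + 46584\right) \frac{1}{72517} = \left(\left(-14039 + 72 \cdot \frac{18}{53}\right) + 46584\right) \frac{1}{72517} = \left(\left(-14039 + \frac{1296}{53}\right) + 46584\right) \frac{1}{72517} = \left(- \frac{742771}{53} + 46584\right) \frac{1}{72517} = \frac{1726181}{53} \cdot \frac{1}{72517} = \frac{1726181}{3843401}$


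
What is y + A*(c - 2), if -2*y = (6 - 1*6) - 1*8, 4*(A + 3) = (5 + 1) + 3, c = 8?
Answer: -½ ≈ -0.50000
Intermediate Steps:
A = -¾ (A = -3 + ((5 + 1) + 3)/4 = -3 + (6 + 3)/4 = -3 + (¼)*9 = -3 + 9/4 = -¾ ≈ -0.75000)
y = 4 (y = -((6 - 1*6) - 1*8)/2 = -((6 - 6) - 8)/2 = -(0 - 8)/2 = -½*(-8) = 4)
y + A*(c - 2) = 4 - 3*(8 - 2)/4 = 4 - ¾*6 = 4 - 9/2 = -½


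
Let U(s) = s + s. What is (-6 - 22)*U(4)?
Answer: -224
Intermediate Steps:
U(s) = 2*s
(-6 - 22)*U(4) = (-6 - 22)*(2*4) = -28*8 = -224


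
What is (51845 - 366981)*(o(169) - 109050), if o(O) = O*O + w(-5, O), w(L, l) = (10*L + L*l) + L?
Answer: 25648603904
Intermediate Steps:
w(L, l) = 11*L + L*l
o(O) = -55 + O² - 5*O (o(O) = O*O - 5*(11 + O) = O² + (-55 - 5*O) = -55 + O² - 5*O)
(51845 - 366981)*(o(169) - 109050) = (51845 - 366981)*((-55 + 169² - 5*169) - 109050) = -315136*((-55 + 28561 - 845) - 109050) = -315136*(27661 - 109050) = -315136*(-81389) = 25648603904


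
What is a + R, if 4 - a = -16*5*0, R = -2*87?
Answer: -170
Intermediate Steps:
R = -174
a = 4 (a = 4 - (-16*5)*0 = 4 - (-80)*0 = 4 - 1*0 = 4 + 0 = 4)
a + R = 4 - 174 = -170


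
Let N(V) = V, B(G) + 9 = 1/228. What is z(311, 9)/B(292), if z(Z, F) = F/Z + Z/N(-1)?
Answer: 3150048/91123 ≈ 34.569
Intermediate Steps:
B(G) = -2051/228 (B(G) = -9 + 1/228 = -2051/228)
z(Z, F) = -Z + F/Z (z(Z, F) = F/Z + Z/(-1) = F/Z + Z*(-1) = F/Z - Z = -Z + F/Z)
z(311, 9)/B(292) = (-1*311 + 9/311)/(-2051/228) = (-311 + 9*(1/311))*(-228/2051) = (-311 + 9/311)*(-228/2051) = -96712/311*(-228/2051) = 3150048/91123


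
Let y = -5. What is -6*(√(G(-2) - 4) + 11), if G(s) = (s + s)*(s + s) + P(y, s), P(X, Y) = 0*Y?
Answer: -66 - 12*√3 ≈ -86.785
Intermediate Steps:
P(X, Y) = 0
G(s) = 4*s² (G(s) = (s + s)*(s + s) + 0 = (2*s)*(2*s) + 0 = 4*s² + 0 = 4*s²)
-6*(√(G(-2) - 4) + 11) = -6*(√(4*(-2)² - 4) + 11) = -6*(√(4*4 - 4) + 11) = -6*(√(16 - 4) + 11) = -6*(√12 + 11) = -6*(2*√3 + 11) = -6*(11 + 2*√3) = -66 - 12*√3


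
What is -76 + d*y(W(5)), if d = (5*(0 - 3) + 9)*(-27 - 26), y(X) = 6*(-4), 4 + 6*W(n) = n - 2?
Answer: -7708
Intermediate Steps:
W(n) = -1 + n/6 (W(n) = -⅔ + (n - 2)/6 = -⅔ + (-2 + n)/6 = -⅔ + (-⅓ + n/6) = -1 + n/6)
y(X) = -24
d = 318 (d = (5*(-3) + 9)*(-53) = (-15 + 9)*(-53) = -6*(-53) = 318)
-76 + d*y(W(5)) = -76 + 318*(-24) = -76 - 7632 = -7708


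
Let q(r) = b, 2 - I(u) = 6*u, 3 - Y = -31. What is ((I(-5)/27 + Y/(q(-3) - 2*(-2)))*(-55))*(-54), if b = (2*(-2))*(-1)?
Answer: 32285/2 ≈ 16143.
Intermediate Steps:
Y = 34 (Y = 3 - 1*(-31) = 3 + 31 = 34)
I(u) = 2 - 6*u
b = 4 (b = -4*(-1) = 4)
q(r) = 4
((I(-5)/27 + Y/(q(-3) - 2*(-2)))*(-55))*(-54) = (((2 - 6*(-5))/27 + 34/(4 - 2*(-2)))*(-55))*(-54) = (((2 + 30)*(1/27) + 34/(4 + 4))*(-55))*(-54) = ((32*(1/27) + 34/8)*(-55))*(-54) = ((32/27 + 34*(1/8))*(-55))*(-54) = ((32/27 + 17/4)*(-55))*(-54) = ((587/108)*(-55))*(-54) = -32285/108*(-54) = 32285/2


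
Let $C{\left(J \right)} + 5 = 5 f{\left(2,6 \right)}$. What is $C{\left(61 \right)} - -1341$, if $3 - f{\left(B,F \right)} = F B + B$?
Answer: $1281$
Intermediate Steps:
$f{\left(B,F \right)} = 3 - B - B F$ ($f{\left(B,F \right)} = 3 - \left(F B + B\right) = 3 - \left(B F + B\right) = 3 - \left(B + B F\right) = 3 - B - B F$)
$C{\left(J \right)} = -60$ ($C{\left(J \right)} = -5 + 5 \left(3 - 2 - 2 \cdot 6\right) = -5 + 5 \left(3 - 2 - 12\right) = -5 + 5 \left(-11\right) = -5 - 55 = -60$)
$C{\left(61 \right)} - -1341 = -60 - -1341 = -60 + 1341 = 1281$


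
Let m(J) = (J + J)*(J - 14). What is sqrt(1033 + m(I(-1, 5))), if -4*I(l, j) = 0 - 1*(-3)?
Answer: sqrt(16882)/4 ≈ 32.483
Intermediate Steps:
I(l, j) = -3/4 (I(l, j) = -(0 - 1*(-3))/4 = -(0 + 3)/4 = -1/4*3 = -3/4)
m(J) = 2*J*(-14 + J) (m(J) = (2*J)*(-14 + J) = 2*J*(-14 + J))
sqrt(1033 + m(I(-1, 5))) = sqrt(1033 + 2*(-3/4)*(-14 - 3/4)) = sqrt(1033 + 2*(-3/4)*(-59/4)) = sqrt(1033 + 177/8) = sqrt(8441/8) = sqrt(16882)/4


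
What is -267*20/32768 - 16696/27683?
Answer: -173730437/226779136 ≈ -0.76608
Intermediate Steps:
-267*20/32768 - 16696/27683 = -5340*1/32768 - 16696*1/27683 = -1335/8192 - 16696/27683 = -173730437/226779136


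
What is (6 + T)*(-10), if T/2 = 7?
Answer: -200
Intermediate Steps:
T = 14 (T = 2*7 = 14)
(6 + T)*(-10) = (6 + 14)*(-10) = 20*(-10) = -200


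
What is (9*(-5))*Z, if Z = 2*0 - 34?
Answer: 1530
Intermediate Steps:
Z = -34 (Z = 0 - 34 = -34)
(9*(-5))*Z = (9*(-5))*(-34) = -45*(-34) = 1530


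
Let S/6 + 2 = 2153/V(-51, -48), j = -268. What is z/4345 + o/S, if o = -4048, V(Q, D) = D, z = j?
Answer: 140105748/9771905 ≈ 14.338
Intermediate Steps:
z = -268
S = -2249/8 (S = -12 + 6*(2153/(-48)) = -12 + 6*(2153*(-1/48)) = -12 + 6*(-2153/48) = -12 - 2153/8 = -2249/8 ≈ -281.13)
z/4345 + o/S = -268/4345 - 4048/(-2249/8) = -268*1/4345 - 4048*(-8/2249) = -268/4345 + 32384/2249 = 140105748/9771905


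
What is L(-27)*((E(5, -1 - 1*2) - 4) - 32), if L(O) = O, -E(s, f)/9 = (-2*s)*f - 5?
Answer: 7047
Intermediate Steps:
E(s, f) = 45 + 18*f*s (E(s, f) = -9*((-2*s)*f - 5) = -9*(-2*f*s - 5) = -9*(-5 - 2*f*s) = 45 + 18*f*s)
L(-27)*((E(5, -1 - 1*2) - 4) - 32) = -27*(((45 + 18*(-1 - 1*2)*5) - 4) - 32) = -27*(((45 + 18*(-1 - 2)*5) - 4) - 32) = -27*(((45 + 18*(-3)*5) - 4) - 32) = -27*(((45 - 270) - 4) - 32) = -27*((-225 - 4) - 32) = -27*(-229 - 32) = -27*(-261) = 7047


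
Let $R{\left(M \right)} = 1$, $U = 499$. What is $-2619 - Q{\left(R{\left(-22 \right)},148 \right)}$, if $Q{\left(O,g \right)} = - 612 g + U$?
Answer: $87458$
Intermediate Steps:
$Q{\left(O,g \right)} = 499 - 612 g$ ($Q{\left(O,g \right)} = - 612 g + 499 = 499 - 612 g$)
$-2619 - Q{\left(R{\left(-22 \right)},148 \right)} = -2619 - \left(499 - 90576\right) = -2619 - -90077 = -2619 + 90077 = 87458$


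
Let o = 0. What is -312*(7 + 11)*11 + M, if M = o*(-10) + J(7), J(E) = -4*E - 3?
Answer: -61807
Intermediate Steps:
J(E) = -3 - 4*E
M = -31 (M = 0*(-10) + (-3 - 4*7) = 0 + (-3 - 28) = 0 - 31 = -31)
-312*(7 + 11)*11 + M = -312*(7 + 11)*11 - 31 = -5616*11 - 31 = -312*198 - 31 = -61776 - 31 = -61807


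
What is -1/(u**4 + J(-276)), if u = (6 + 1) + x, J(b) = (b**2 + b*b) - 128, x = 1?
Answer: -1/156320 ≈ -6.3971e-6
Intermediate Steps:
J(b) = -128 + 2*b**2 (J(b) = (b**2 + b**2) - 128 = 2*b**2 - 128 = -128 + 2*b**2)
u = 8 (u = (6 + 1) + 1 = 7 + 1 = 8)
-1/(u**4 + J(-276)) = -1/(8**4 + (-128 + 2*(-276)**2)) = -1/(4096 + (-128 + 2*76176)) = -1/(4096 + (-128 + 152352)) = -1/(4096 + 152224) = -1/156320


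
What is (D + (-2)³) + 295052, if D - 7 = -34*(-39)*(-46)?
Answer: 234055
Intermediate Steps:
D = -60989 (D = 7 - 34*(-39)*(-46) = 7 + 1326*(-46) = 7 - 60996 = -60989)
(D + (-2)³) + 295052 = (-60989 + (-2)³) + 295052 = (-60989 - 8) + 295052 = -60997 + 295052 = 234055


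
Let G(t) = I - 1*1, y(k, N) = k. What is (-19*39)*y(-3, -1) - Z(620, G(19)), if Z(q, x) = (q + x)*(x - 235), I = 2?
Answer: 147537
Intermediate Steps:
G(t) = 1 (G(t) = 2 - 1*1 = 2 - 1 = 1)
Z(q, x) = (-235 + x)*(q + x) (Z(q, x) = (q + x)*(-235 + x) = (-235 + x)*(q + x))
(-19*39)*y(-3, -1) - Z(620, G(19)) = -19*39*(-3) - (1² - 235*620 - 235*1 + 620*1) = -741*(-3) - (1 - 145700 - 235 + 620) = 2223 - 1*(-145314) = 2223 + 145314 = 147537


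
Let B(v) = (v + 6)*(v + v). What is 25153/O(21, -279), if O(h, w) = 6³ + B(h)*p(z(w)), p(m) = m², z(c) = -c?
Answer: 25153/88271910 ≈ 0.00028495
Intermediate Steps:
B(v) = 2*v*(6 + v) (B(v) = (6 + v)*(2*v) = 2*v*(6 + v))
O(h, w) = 216 + 2*h*w²*(6 + h) (O(h, w) = 6³ + (2*h*(6 + h))*(-w)² = 216 + (2*h*(6 + h))*w² = 216 + 2*h*w²*(6 + h))
25153/O(21, -279) = 25153/(216 + 2*21*(-279)²*(6 + 21)) = 25153/(216 + 2*21*77841*27) = 25153/(216 + 88271694) = 25153/88271910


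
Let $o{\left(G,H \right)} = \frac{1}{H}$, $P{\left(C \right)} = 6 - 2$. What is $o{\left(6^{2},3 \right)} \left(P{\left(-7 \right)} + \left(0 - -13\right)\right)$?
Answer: $\frac{17}{3} \approx 5.6667$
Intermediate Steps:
$P{\left(C \right)} = 4$ ($P{\left(C \right)} = 6 - 2 = 4$)
$o{\left(6^{2},3 \right)} \left(P{\left(-7 \right)} + \left(0 - -13\right)\right) = \frac{4 + \left(0 - -13\right)}{3} = \frac{4 + \left(0 + 13\right)}{3} = \frac{4 + 13}{3} = \frac{1}{3} \cdot 17 = \frac{17}{3}$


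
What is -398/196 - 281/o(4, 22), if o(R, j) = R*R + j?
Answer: -8775/931 ≈ -9.4254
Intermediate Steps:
o(R, j) = j + R² (o(R, j) = R² + j = j + R²)
-398/196 - 281/o(4, 22) = -398/196 - 281/(22 + 4²) = -398*1/196 - 281/(22 + 16) = -199/98 - 281/38 = -8775/931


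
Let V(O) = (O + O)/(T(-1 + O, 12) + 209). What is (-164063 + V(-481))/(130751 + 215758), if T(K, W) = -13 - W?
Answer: -15094277/31878828 ≈ -0.47349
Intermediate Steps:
V(O) = O/92 (V(O) = (O + O)/((-13 - 1*12) + 209) = (2*O)/((-13 - 12) + 209) = (2*O)/(-25 + 209) = (2*O)/184 = (2*O)*(1/184) = O/92)
(-164063 + V(-481))/(130751 + 215758) = (-164063 + (1/92)*(-481))/(130751 + 215758) = (-164063 - 481/92)/346509 = -15094277/92*1/346509 = -15094277/31878828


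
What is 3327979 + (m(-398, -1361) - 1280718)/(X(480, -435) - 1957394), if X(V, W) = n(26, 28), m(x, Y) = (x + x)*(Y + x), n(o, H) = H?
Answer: 3257036411934/978683 ≈ 3.3280e+6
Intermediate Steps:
m(x, Y) = 2*x*(Y + x) (m(x, Y) = (2*x)*(Y + x) = 2*x*(Y + x))
X(V, W) = 28
3327979 + (m(-398, -1361) - 1280718)/(X(480, -435) - 1957394) = 3327979 + (2*(-398)*(-1361 - 398) - 1280718)/(28 - 1957394) = 3327979 + (2*(-398)*(-1759) - 1280718)/(-1957366) = 3327979 + (1400164 - 1280718)*(-1/1957366) = 3327979 + 119446*(-1/1957366) = 3327979 - 59723/978683 = 3257036411934/978683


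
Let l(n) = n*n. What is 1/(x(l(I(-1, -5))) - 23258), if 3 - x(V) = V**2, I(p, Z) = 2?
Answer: -1/23271 ≈ -4.2972e-5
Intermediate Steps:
l(n) = n**2
x(V) = 3 - V**2
1/(x(l(I(-1, -5))) - 23258) = 1/((3 - (2**2)**2) - 23258) = 1/((3 - 1*4**2) - 23258) = 1/((3 - 1*16) - 23258) = 1/((3 - 16) - 23258) = 1/(-13 - 23258) = 1/(-23271) = -1/23271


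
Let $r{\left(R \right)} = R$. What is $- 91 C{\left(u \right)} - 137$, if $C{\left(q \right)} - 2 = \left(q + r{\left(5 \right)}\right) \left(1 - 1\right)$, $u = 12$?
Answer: $-319$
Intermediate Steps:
$C{\left(q \right)} = 2$ ($C{\left(q \right)} = 2 + \left(q + 5\right) \left(1 - 1\right) = 2 + \left(5 + q\right) 0 = 2 + 0 = 2$)
$- 91 C{\left(u \right)} - 137 = \left(-91\right) 2 - 137 = -182 - 137 = -319$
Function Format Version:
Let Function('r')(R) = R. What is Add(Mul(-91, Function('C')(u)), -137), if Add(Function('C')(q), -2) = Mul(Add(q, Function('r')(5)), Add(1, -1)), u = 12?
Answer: -319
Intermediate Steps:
Function('C')(q) = 2 (Function('C')(q) = Add(2, Mul(Add(q, 5), Add(1, -1))) = Add(2, Mul(Add(5, q), 0)) = Add(2, 0) = 2)
Add(Mul(-91, Function('C')(u)), -137) = Add(Mul(-91, 2), -137) = Add(-182, -137) = -319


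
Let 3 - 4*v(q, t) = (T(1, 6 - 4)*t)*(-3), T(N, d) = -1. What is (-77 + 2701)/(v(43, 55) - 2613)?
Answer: -5248/5307 ≈ -0.98888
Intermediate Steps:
v(q, t) = 3/4 - 3*t/4 (v(q, t) = 3/4 - (-t)*(-3)/4 = 3/4 - 3*t/4)
(-77 + 2701)/(v(43, 55) - 2613) = (-77 + 2701)/((3/4 - 3/4*55) - 2613) = 2624/((3/4 - 165/4) - 2613) = 2624/(-81/2 - 2613) = 2624/(-5307/2) = 2624*(-2/5307) = -5248/5307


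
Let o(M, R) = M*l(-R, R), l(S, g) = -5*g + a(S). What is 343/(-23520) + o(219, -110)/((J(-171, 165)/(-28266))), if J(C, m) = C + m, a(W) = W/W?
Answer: 272866396313/480 ≈ 5.6847e+8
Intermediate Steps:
a(W) = 1
l(S, g) = 1 - 5*g (l(S, g) = -5*g + 1 = 1 - 5*g)
o(M, R) = M*(1 - 5*R)
343/(-23520) + o(219, -110)/((J(-171, 165)/(-28266))) = 343/(-23520) + (219*(1 - 5*(-110)))/(((-171 + 165)/(-28266))) = 343*(-1/23520) + (219*(1 + 550))/((-6*(-1/28266))) = -7/480 + (219*551)/(1/4711) = -7/480 + 120669*4711 = -7/480 + 568471659 = 272866396313/480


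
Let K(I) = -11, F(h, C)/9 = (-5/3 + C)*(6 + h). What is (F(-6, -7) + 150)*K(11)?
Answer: -1650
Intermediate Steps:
F(h, C) = 9*(6 + h)*(-5/3 + C) (F(h, C) = 9*((-5/3 + C)*(6 + h)) = 9*((6 + h)*(-5/3 + C)) = 9*(6 + h)*(-5/3 + C))
(F(-6, -7) + 150)*K(11) = ((-90 - 15*(-6) + 54*(-7) + 9*(-7)*(-6)) + 150)*(-11) = ((-90 + 90 - 378 + 378) + 150)*(-11) = (0 + 150)*(-11) = 150*(-11) = -1650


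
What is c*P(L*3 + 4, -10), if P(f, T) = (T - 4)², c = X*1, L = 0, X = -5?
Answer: -980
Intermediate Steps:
c = -5 (c = -5*1 = -5)
P(f, T) = (-4 + T)²
c*P(L*3 + 4, -10) = -5*(-4 - 10)² = -5*(-14)² = -5*196 = -980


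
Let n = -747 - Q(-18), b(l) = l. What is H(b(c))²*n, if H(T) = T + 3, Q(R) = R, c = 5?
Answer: -46656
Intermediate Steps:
n = -729 (n = -747 - 1*(-18) = -747 + 18 = -729)
H(T) = 3 + T
H(b(c))²*n = (3 + 5)²*(-729) = 8²*(-729) = 64*(-729) = -46656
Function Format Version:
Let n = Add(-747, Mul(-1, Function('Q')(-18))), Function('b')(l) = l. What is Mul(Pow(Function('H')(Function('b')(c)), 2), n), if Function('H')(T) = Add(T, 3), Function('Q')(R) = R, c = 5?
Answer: -46656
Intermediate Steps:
n = -729 (n = Add(-747, Mul(-1, -18)) = Add(-747, 18) = -729)
Function('H')(T) = Add(3, T)
Mul(Pow(Function('H')(Function('b')(c)), 2), n) = Mul(Pow(Add(3, 5), 2), -729) = Mul(Pow(8, 2), -729) = Mul(64, -729) = -46656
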